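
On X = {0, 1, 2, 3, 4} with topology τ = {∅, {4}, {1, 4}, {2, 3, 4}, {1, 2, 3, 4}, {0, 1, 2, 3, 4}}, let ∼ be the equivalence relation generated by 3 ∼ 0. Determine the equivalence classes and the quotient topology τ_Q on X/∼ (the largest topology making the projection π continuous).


X/∼ = {[0=3], [1], [2], [4]}; |τ_Q| = 4.

Equivalence classes: [0=3], [1], [2], [4].
Quotient map π: X → X/∼ sends 0 ↦ [0=3], 1 ↦ [1], 2 ↦ [2], 3 ↦ [0=3], 4 ↦ [4].
For each subset V ⊆ X/∼, compute π^{-1}(V) ⊆ X and check whether π^{-1}(V) ∈ τ. V is open in τ_Q iff π^{-1}(V) ∈ τ.
  V = {}: π^{-1}(V) = ∅ ∈ τ ✓.
  V = {[0=3]}: π^{-1}(V) = {0, 3} ∉ τ ✗.
  V = {[1]}: π^{-1}(V) = {1} ∉ τ ✗.
  V = {[0=3], [1]}: π^{-1}(V) = {0, 1, 3} ∉ τ ✗.
  V = {[2]}: π^{-1}(V) = {2} ∉ τ ✗.
  V = {[0=3], [2]}: π^{-1}(V) = {0, 2, 3} ∉ τ ✗.
  V = {[1], [2]}: π^{-1}(V) = {1, 2} ∉ τ ✗.
  V = {[0=3], [1], [2]}: π^{-1}(V) = {0, 1, 2, 3} ∉ τ ✗.
  V = {[4]}: π^{-1}(V) = {4} ∈ τ ✓.
  V = {[0=3], [4]}: π^{-1}(V) = {0, 3, 4} ∉ τ ✗.
  V = {[1], [4]}: π^{-1}(V) = {1, 4} ∈ τ ✓.
  V = {[0=3], [1], [4]}: π^{-1}(V) = {0, 1, 3, 4} ∉ τ ✗.
  V = {[2], [4]}: π^{-1}(V) = {2, 4} ∉ τ ✗.
  V = {[0=3], [2], [4]}: π^{-1}(V) = {0, 2, 3, 4} ∉ τ ✗.
  V = {[1], [2], [4]}: π^{-1}(V) = {1, 2, 4} ∉ τ ✗.
  V = {[0=3], [1], [2], [4]}: π^{-1}(V) = {0, 1, 2, 3, 4} ∈ τ ✓.
Open sets in the quotient: τ_Q = {{}, {[4]}, {[1], [4]}, {[0=3], [1], [2], [4]}} (4 elements).


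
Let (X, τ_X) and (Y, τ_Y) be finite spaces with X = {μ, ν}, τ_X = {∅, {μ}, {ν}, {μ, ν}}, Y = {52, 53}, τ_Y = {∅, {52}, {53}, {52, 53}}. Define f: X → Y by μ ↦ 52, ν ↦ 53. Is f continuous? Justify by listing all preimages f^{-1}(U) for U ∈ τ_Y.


f IS continuous.

Compute f^{-1}(U) for each U ∈ τ_Y:
  U = ∅: f^{-1}(U) = ∅ ∈ τ_X ✓.
  U = {52}: f^{-1}(U) = {μ} ∈ τ_X ✓.
  U = {53}: f^{-1}(U) = {ν} ∈ τ_X ✓.
  U = {52, 53}: f^{-1}(U) = {μ, ν} ∈ τ_X ✓.
Every preimage lies in τ_X, so f IS continuous.


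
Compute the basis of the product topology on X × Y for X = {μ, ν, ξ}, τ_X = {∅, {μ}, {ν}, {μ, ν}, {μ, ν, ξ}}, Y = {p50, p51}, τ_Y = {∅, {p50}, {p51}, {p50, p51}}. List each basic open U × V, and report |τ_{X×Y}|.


Basis B = {∅ × ∅, {μ} × {p50}, {μ} × {p51}, {ν} × {p50}, {ν} × {p51}, {μ} × {p50, p51}, {μ, ν} × {p50}, {μ, ν} × {p51}, {ν} × {p50, p51}, {μ, ν, ξ} × {p50}, {μ, ν, ξ} × {p51}, {μ, ν} × {p50, p51}, {μ, ν, ξ} × {p50, p51}}; |τ_{X×Y}| = 25.

Enumerate products U × V with U ∈ τ_X, V ∈ τ_Y (deduplicated):
  ∅ × ∅ = {} (∅)
  {μ} × {p50} = {(μ,p50)}
  {μ} × {p51} = {(μ,p51)}
  {ν} × {p50} = {(ν,p50)}
  {ν} × {p51} = {(ν,p51)}
  {μ} × {p50, p51} = {(μ,p50), (μ,p51)}
  {μ, ν} × {p50} = {(μ,p50), (ν,p50)}
  {μ, ν} × {p51} = {(μ,p51), (ν,p51)}
  {ν} × {p50, p51} = {(ν,p50), (ν,p51)}
  {μ, ν, ξ} × {p50} = {(μ,p50), (ν,p50), (ξ,p50)}
  {μ, ν, ξ} × {p51} = {(μ,p51), (ν,p51), (ξ,p51)}
  {μ, ν} × {p50, p51} = {(μ,p50), (μ,p51), (ν,p50), (ν,p51)}
  {μ, ν, ξ} × {p50, p51} = {(μ,p50), (μ,p51), (ν,p50), (ν,p51), (ξ,p50), (ξ,p51)}
These 13 distinct sets form the basis B.
Close under arbitrary unions to get τ_{X×Y}; counting gives |τ_{X×Y}| = 25.


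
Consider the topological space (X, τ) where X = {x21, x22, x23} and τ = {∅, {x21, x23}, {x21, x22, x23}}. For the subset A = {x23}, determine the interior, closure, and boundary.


int(A) = ∅, cl(A) = {x21, x22, x23}, ∂A = {x21, x22, x23}.

Closed sets in (X, τ) are complements of opens:
  closed(X, τ) = {∅, {x22}, {x21, x22, x23}}.
int(A) = ⋃ {U ∈ τ : U ⊆ A}. Opens contained in A: ∅.
Taking the union of these: int(A) = ∅.
cl(A) = ⋂ {C closed : A ⊆ C}. Closed sets containing A: {x21, x22, x23}.
Intersecting these: cl(A) = {x21, x22, x23}.
∂A = cl(A) ∖ int(A) = {x21, x22, x23} ∖ ∅ = {x21, x22, x23}.


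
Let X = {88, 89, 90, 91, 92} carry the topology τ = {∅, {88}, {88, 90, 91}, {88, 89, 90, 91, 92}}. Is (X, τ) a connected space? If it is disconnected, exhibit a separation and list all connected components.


(X, τ) is connected.

Find clopen sets (U ∈ τ with X ∖ U ∈ τ):
  U = ∅, X ∖ U = {88, 89, 90, 91, 92} — both open, so U is clopen.
  U = {88, 89, 90, 91, 92}, X ∖ U = ∅ — both open, so U is clopen.
Only trivial clopens (∅ and X) exist, so (X, τ) is connected.
Compute connected components by grouping points that agree on all clopens:
  component: {88, 89, 90, 91, 92}


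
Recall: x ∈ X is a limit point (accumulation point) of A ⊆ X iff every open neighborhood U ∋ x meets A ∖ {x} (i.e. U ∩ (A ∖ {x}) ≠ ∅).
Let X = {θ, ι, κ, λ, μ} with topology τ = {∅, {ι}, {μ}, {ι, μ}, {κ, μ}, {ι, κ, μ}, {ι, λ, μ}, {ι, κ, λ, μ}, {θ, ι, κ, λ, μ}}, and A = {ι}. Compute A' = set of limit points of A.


A' = {θ, λ}

For each x ∈ X, list the open sets U ∈ τ with x ∈ U, then check whether U ∩ (A ∖ {x}) ≠ ∅ for every such U.
  x = θ: opens ∋ x are {θ, ι, κ, λ, μ}; each meets A ∖ {θ}, so x IS a limit point.
  x = ι: open {ι} ∋ x has {ι} ∩ (A ∖ {ι}) = ∅, so x is NOT a limit point.
  x = κ: open {κ, μ} ∋ x has {κ, μ} ∩ (A ∖ {κ}) = ∅, so x is NOT a limit point.
  x = λ: opens ∋ x are {ι, λ, μ}, {ι, κ, λ, μ}, {θ, ι, κ, λ, μ}; each meets A ∖ {λ}, so x IS a limit point.
  x = μ: open {μ} ∋ x has {μ} ∩ (A ∖ {μ}) = ∅, so x is NOT a limit point.
Collecting: A' = {θ, λ}.


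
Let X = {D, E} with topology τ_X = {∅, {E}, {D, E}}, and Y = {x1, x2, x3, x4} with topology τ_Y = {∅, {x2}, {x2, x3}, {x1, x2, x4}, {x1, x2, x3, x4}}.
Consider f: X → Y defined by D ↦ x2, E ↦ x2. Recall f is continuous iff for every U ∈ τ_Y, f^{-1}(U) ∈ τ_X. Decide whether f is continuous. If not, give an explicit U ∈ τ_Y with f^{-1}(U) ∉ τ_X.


f IS continuous.

Compute f^{-1}(U) for each U ∈ τ_Y:
  U = ∅: f^{-1}(U) = ∅ ∈ τ_X ✓.
  U = {x2}: f^{-1}(U) = {D, E} ∈ τ_X ✓.
  U = {x2, x3}: f^{-1}(U) = {D, E} ∈ τ_X ✓.
  U = {x1, x2, x4}: f^{-1}(U) = {D, E} ∈ τ_X ✓.
  U = {x1, x2, x3, x4}: f^{-1}(U) = {D, E} ∈ τ_X ✓.
Every preimage lies in τ_X, so f IS continuous.


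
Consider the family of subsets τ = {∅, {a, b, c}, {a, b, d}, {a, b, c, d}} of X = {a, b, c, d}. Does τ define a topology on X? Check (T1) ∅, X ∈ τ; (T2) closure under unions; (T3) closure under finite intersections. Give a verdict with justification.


τ is NOT a topology on X.

Axiom (T1): ∅ ∈ τ? Yes; X ∈ τ? Yes.
Axiom (T2/T3): check pairwise unions and intersections of members of τ.
Counterexample for (T3): {a, b, c} ∩ {a, b, d} = {a, b} ∉ τ. Therefore τ is NOT a topology.


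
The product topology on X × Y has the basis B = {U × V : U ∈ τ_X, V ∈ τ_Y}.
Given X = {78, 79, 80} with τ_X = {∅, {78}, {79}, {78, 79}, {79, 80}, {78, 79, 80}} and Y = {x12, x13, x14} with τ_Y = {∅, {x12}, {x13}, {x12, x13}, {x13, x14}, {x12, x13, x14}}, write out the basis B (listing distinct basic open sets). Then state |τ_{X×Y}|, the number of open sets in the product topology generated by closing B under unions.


Basis B = {∅ × ∅, {78} × {x12}, {78} × {x13}, {79} × {x12}, {79} × {x13}, {78} × {x12, x13}, {78, 79} × {x12}, {78} × {x13, x14}, {78, 79} × {x13}, {79} × {x12, x13}, {79, 80} × {x12}, {79} × {x13, x14}, {79, 80} × {x13}, {78} × {x12, x13, x14}, {78, 79, 80} × {x12}, {78, 79, 80} × {x13}, {79} × {x12, x13, x14}, {78, 79} × {x12, x13}, {78, 79} × {x13, x14}, {79, 80} × {x12, x13}, {79, 80} × {x13, x14}, {78, 79} × {x12, x13, x14}, {78, 79, 80} × {x12, x13}, {78, 79, 80} × {x13, x14}, {79, 80} × {x12, x13, x14}, {78, 79, 80} × {x12, x13, x14}}; |τ_{X×Y}| = 108.

Enumerate products U × V with U ∈ τ_X, V ∈ τ_Y (deduplicated):
  ∅ × ∅ = {} (∅)
  {78} × {x12} = {(78,x12)}
  {78} × {x13} = {(78,x13)}
  {79} × {x12} = {(79,x12)}
  {79} × {x13} = {(79,x13)}
  {78} × {x12, x13} = {(78,x12), (78,x13)}
  {78, 79} × {x12} = {(78,x12), (79,x12)}
  {78} × {x13, x14} = {(78,x13), (78,x14)}
  {78, 79} × {x13} = {(78,x13), (79,x13)}
  {79} × {x12, x13} = {(79,x12), (79,x13)}
  {79, 80} × {x12} = {(79,x12), (80,x12)}
  {79} × {x13, x14} = {(79,x13), (79,x14)}
  {79, 80} × {x13} = {(79,x13), (80,x13)}
  {78} × {x12, x13, x14} = {(78,x12), (78,x13), (78,x14)}
  {78, 79, 80} × {x12} = {(78,x12), (79,x12), (80,x12)}
  {78, 79, 80} × {x13} = {(78,x13), (79,x13), (80,x13)}
  {79} × {x12, x13, x14} = {(79,x12), (79,x13), (79,x14)}
  {78, 79} × {x12, x13} = {(78,x12), (78,x13), (79,x12), (79,x13)}
  {78, 79} × {x13, x14} = {(78,x13), (78,x14), (79,x13), (79,x14)}
  {79, 80} × {x12, x13} = {(79,x12), (79,x13), (80,x12), (80,x13)}
  {79, 80} × {x13, x14} = {(79,x13), (79,x14), (80,x13), (80,x14)}
  {78, 79} × {x12, x13, x14} = {(78,x12), (78,x13), (78,x14), (79,x12), (79,x13), (79,x14)}
  {78, 79, 80} × {x12, x13} = {(78,x12), (78,x13), (79,x12), (79,x13), (80,x12), (80,x13)}
  {78, 79, 80} × {x13, x14} = {(78,x13), (78,x14), (79,x13), (79,x14), (80,x13), (80,x14)}
  {79, 80} × {x12, x13, x14} = {(79,x12), (79,x13), (79,x14), (80,x12), (80,x13), (80,x14)}
  {78, 79, 80} × {x12, x13, x14} = {(78,x12), (78,x13), (78,x14), (79,x12), (79,x13), (79,x14), (80,x12), (80,x13), (80,x14)}
These 26 distinct sets form the basis B.
Close under arbitrary unions to get τ_{X×Y}; counting gives |τ_{X×Y}| = 108.


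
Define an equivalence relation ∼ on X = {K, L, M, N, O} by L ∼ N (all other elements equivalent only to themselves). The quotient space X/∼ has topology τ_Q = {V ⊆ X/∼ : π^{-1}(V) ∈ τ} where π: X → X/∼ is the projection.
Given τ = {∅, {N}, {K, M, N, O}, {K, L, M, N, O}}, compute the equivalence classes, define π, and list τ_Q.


X/∼ = {[K], [L=N], [M], [O]}; |τ_Q| = 2.

Equivalence classes: [K], [L=N], [M], [O].
Quotient map π: X → X/∼ sends K ↦ [K], L ↦ [L=N], M ↦ [M], N ↦ [L=N], O ↦ [O].
For each subset V ⊆ X/∼, compute π^{-1}(V) ⊆ X and check whether π^{-1}(V) ∈ τ. V is open in τ_Q iff π^{-1}(V) ∈ τ.
  V = {}: π^{-1}(V) = ∅ ∈ τ ✓.
  V = {[K]}: π^{-1}(V) = {K} ∉ τ ✗.
  V = {[L=N]}: π^{-1}(V) = {L, N} ∉ τ ✗.
  V = {[K], [L=N]}: π^{-1}(V) = {K, L, N} ∉ τ ✗.
  V = {[M]}: π^{-1}(V) = {M} ∉ τ ✗.
  V = {[K], [M]}: π^{-1}(V) = {K, M} ∉ τ ✗.
  V = {[L=N], [M]}: π^{-1}(V) = {L, M, N} ∉ τ ✗.
  V = {[K], [L=N], [M]}: π^{-1}(V) = {K, L, M, N} ∉ τ ✗.
  V = {[O]}: π^{-1}(V) = {O} ∉ τ ✗.
  V = {[K], [O]}: π^{-1}(V) = {K, O} ∉ τ ✗.
  V = {[L=N], [O]}: π^{-1}(V) = {L, N, O} ∉ τ ✗.
  V = {[K], [L=N], [O]}: π^{-1}(V) = {K, L, N, O} ∉ τ ✗.
  V = {[M], [O]}: π^{-1}(V) = {M, O} ∉ τ ✗.
  V = {[K], [M], [O]}: π^{-1}(V) = {K, M, O} ∉ τ ✗.
  V = {[L=N], [M], [O]}: π^{-1}(V) = {L, M, N, O} ∉ τ ✗.
  V = {[K], [L=N], [M], [O]}: π^{-1}(V) = {K, L, M, N, O} ∈ τ ✓.
Open sets in the quotient: τ_Q = {{}, {[K], [L=N], [M], [O]}} (2 elements).


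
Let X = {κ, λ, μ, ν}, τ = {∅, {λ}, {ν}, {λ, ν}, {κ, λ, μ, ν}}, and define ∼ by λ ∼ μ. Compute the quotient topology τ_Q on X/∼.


X/∼ = {[κ], [λ=μ], [ν]}; |τ_Q| = 3.

Equivalence classes: [κ], [λ=μ], [ν].
Quotient map π: X → X/∼ sends κ ↦ [κ], λ ↦ [λ=μ], μ ↦ [λ=μ], ν ↦ [ν].
For each subset V ⊆ X/∼, compute π^{-1}(V) ⊆ X and check whether π^{-1}(V) ∈ τ. V is open in τ_Q iff π^{-1}(V) ∈ τ.
  V = {}: π^{-1}(V) = ∅ ∈ τ ✓.
  V = {[κ]}: π^{-1}(V) = {κ} ∉ τ ✗.
  V = {[λ=μ]}: π^{-1}(V) = {λ, μ} ∉ τ ✗.
  V = {[κ], [λ=μ]}: π^{-1}(V) = {κ, λ, μ} ∉ τ ✗.
  V = {[ν]}: π^{-1}(V) = {ν} ∈ τ ✓.
  V = {[κ], [ν]}: π^{-1}(V) = {κ, ν} ∉ τ ✗.
  V = {[λ=μ], [ν]}: π^{-1}(V) = {λ, μ, ν} ∉ τ ✗.
  V = {[κ], [λ=μ], [ν]}: π^{-1}(V) = {κ, λ, μ, ν} ∈ τ ✓.
Open sets in the quotient: τ_Q = {{}, {[ν]}, {[κ], [λ=μ], [ν]}} (3 elements).


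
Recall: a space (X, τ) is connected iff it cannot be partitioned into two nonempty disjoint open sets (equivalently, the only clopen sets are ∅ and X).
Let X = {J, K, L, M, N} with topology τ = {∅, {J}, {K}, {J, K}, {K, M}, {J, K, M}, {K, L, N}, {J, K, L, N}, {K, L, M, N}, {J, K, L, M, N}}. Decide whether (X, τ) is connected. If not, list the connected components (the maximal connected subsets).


(X, τ) is disconnected; components = [{J}, {K, L, M, N}].

Find clopen sets (U ∈ τ with X ∖ U ∈ τ):
  U = ∅, X ∖ U = {J, K, L, M, N} — both open, so U is clopen.
  U = {J}, X ∖ U = {K, L, M, N} — both open, so U is clopen.
  U = {K, L, M, N}, X ∖ U = {J} — both open, so U is clopen.
  U = {J, K, L, M, N}, X ∖ U = ∅ — both open, so U is clopen.
Nontrivial clopen(s) exist: e.g. {K, L, M, N}. So (X, τ) is disconnected.
Compute connected components by grouping points that agree on all clopens:
  component: {J}
  component: {K, L, M, N}


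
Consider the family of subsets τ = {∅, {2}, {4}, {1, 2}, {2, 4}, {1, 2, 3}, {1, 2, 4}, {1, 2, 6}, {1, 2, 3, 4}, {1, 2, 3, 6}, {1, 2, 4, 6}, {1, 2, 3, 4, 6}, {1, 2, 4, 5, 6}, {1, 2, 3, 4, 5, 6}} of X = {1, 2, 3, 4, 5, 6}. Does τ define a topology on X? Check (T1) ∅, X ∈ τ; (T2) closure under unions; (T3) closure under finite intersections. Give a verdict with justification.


τ IS a topology on X.

Axiom (T1): ∅ ∈ τ? Yes; X ∈ τ? Yes.
Axiom (T2/T3): check pairwise unions and intersections of members of τ.
All pairwise intersections and unions checked — each lies in τ. Therefore τ satisfies (T1), (T2), (T3): it IS a topology on X.


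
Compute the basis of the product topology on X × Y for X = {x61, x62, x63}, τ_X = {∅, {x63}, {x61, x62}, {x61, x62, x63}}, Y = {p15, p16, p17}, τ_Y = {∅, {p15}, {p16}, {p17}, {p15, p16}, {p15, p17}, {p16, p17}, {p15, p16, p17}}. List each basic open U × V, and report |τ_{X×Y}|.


Basis B = {∅ × ∅, {x63} × {p15}, {x63} × {p16}, {x63} × {p17}, {x61, x62} × {p15}, {x61, x62} × {p16}, {x61, x62} × {p17}, {x63} × {p15, p16}, {x63} × {p15, p17}, {x63} × {p16, p17}, {x61, x62, x63} × {p15}, {x61, x62, x63} × {p16}, {x61, x62, x63} × {p17}, {x63} × {p15, p16, p17}, {x61, x62} × {p15, p16}, {x61, x62} × {p15, p17}, {x61, x62} × {p16, p17}, {x61, x62} × {p15, p16, p17}, {x61, x62, x63} × {p15, p16}, {x61, x62, x63} × {p15, p17}, {x61, x62, x63} × {p16, p17}, {x61, x62, x63} × {p15, p16, p17}}; |τ_{X×Y}| = 64.

Enumerate products U × V with U ∈ τ_X, V ∈ τ_Y (deduplicated):
  ∅ × ∅ = {} (∅)
  {x63} × {p15} = {(x63,p15)}
  {x63} × {p16} = {(x63,p16)}
  {x63} × {p17} = {(x63,p17)}
  {x61, x62} × {p15} = {(x61,p15), (x62,p15)}
  {x61, x62} × {p16} = {(x61,p16), (x62,p16)}
  {x61, x62} × {p17} = {(x61,p17), (x62,p17)}
  {x63} × {p15, p16} = {(x63,p15), (x63,p16)}
  {x63} × {p15, p17} = {(x63,p15), (x63,p17)}
  {x63} × {p16, p17} = {(x63,p16), (x63,p17)}
  {x61, x62, x63} × {p15} = {(x61,p15), (x62,p15), (x63,p15)}
  {x61, x62, x63} × {p16} = {(x61,p16), (x62,p16), (x63,p16)}
  {x61, x62, x63} × {p17} = {(x61,p17), (x62,p17), (x63,p17)}
  {x63} × {p15, p16, p17} = {(x63,p15), (x63,p16), (x63,p17)}
  {x61, x62} × {p15, p16} = {(x61,p15), (x61,p16), (x62,p15), (x62,p16)}
  {x61, x62} × {p15, p17} = {(x61,p15), (x61,p17), (x62,p15), (x62,p17)}
  {x61, x62} × {p16, p17} = {(x61,p16), (x61,p17), (x62,p16), (x62,p17)}
  {x61, x62} × {p15, p16, p17} = {(x61,p15), (x61,p16), (x61,p17), (x62,p15), (x62,p16), (x62,p17)}
  {x61, x62, x63} × {p15, p16} = {(x61,p15), (x61,p16), (x62,p15), (x62,p16), (x63,p15), (x63,p16)}
  {x61, x62, x63} × {p15, p17} = {(x61,p15), (x61,p17), (x62,p15), (x62,p17), (x63,p15), (x63,p17)}
  {x61, x62, x63} × {p16, p17} = {(x61,p16), (x61,p17), (x62,p16), (x62,p17), (x63,p16), (x63,p17)}
  {x61, x62, x63} × {p15, p16, p17} = {(x61,p15), (x61,p16), (x61,p17), (x62,p15), (x62,p16), (x62,p17), (x63,p15), (x63,p16), (x63,p17)}
These 22 distinct sets form the basis B.
Close under arbitrary unions to get τ_{X×Y}; counting gives |τ_{X×Y}| = 64.


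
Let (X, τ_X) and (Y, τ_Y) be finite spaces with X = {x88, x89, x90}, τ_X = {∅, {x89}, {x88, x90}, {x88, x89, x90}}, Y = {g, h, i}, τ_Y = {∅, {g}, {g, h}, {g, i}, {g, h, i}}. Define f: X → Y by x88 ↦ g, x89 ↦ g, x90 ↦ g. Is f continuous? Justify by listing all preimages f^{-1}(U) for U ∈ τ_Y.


f IS continuous.

Compute f^{-1}(U) for each U ∈ τ_Y:
  U = ∅: f^{-1}(U) = ∅ ∈ τ_X ✓.
  U = {g}: f^{-1}(U) = {x88, x89, x90} ∈ τ_X ✓.
  U = {g, h}: f^{-1}(U) = {x88, x89, x90} ∈ τ_X ✓.
  U = {g, i}: f^{-1}(U) = {x88, x89, x90} ∈ τ_X ✓.
  U = {g, h, i}: f^{-1}(U) = {x88, x89, x90} ∈ τ_X ✓.
Every preimage lies in τ_X, so f IS continuous.


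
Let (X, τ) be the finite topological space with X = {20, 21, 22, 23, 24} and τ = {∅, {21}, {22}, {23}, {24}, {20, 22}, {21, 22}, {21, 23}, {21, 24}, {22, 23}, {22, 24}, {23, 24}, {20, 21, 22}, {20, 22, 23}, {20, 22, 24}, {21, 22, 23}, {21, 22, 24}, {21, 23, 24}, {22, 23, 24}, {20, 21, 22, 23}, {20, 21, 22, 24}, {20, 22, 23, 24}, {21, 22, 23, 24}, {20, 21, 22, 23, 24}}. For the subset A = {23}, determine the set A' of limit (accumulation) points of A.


A' = ∅

For each x ∈ X, list the open sets U ∈ τ with x ∈ U, then check whether U ∩ (A ∖ {x}) ≠ ∅ for every such U.
  x = 20: open {20, 22} ∋ x has {20, 22} ∩ (A ∖ {20}) = ∅, so x is NOT a limit point.
  x = 21: open {21} ∋ x has {21} ∩ (A ∖ {21}) = ∅, so x is NOT a limit point.
  x = 22: open {22} ∋ x has {22} ∩ (A ∖ {22}) = ∅, so x is NOT a limit point.
  x = 23: open {23} ∋ x has {23} ∩ (A ∖ {23}) = ∅, so x is NOT a limit point.
  x = 24: open {24} ∋ x has {24} ∩ (A ∖ {24}) = ∅, so x is NOT a limit point.
Collecting: A' = ∅.


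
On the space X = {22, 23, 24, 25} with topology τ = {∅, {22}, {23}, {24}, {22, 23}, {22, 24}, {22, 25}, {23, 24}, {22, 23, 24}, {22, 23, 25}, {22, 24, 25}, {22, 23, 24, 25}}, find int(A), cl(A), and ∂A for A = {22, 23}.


int(A) = {22, 23}, cl(A) = {22, 23, 25}, ∂A = {25}.

Closed sets in (X, τ) are complements of opens:
  closed(X, τ) = {∅, {23}, {24}, {25}, {22, 25}, {23, 24}, {23, 25}, {24, 25}, {22, 23, 25}, {22, 24, 25}, {23, 24, 25}, {22, 23, 24, 25}}.
int(A) = ⋃ {U ∈ τ : U ⊆ A}. Opens contained in A: ∅, {22}, {23}, {22, 23}.
Taking the union of these: int(A) = {22, 23}.
cl(A) = ⋂ {C closed : A ⊆ C}. Closed sets containing A: {22, 23, 25}, {22, 23, 24, 25}.
Intersecting these: cl(A) = {22, 23, 25}.
∂A = cl(A) ∖ int(A) = {22, 23, 25} ∖ {22, 23} = {25}.


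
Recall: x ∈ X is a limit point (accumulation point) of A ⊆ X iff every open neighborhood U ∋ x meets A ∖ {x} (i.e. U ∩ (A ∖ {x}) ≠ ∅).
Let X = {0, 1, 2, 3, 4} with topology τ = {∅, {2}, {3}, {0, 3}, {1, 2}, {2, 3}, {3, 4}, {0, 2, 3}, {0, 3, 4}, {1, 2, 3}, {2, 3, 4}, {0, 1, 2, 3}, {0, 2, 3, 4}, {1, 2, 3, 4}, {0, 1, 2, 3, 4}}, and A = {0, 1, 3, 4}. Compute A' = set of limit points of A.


A' = {0, 4}

For each x ∈ X, list the open sets U ∈ τ with x ∈ U, then check whether U ∩ (A ∖ {x}) ≠ ∅ for every such U.
  x = 0: opens ∋ x are {0, 3}, {0, 2, 3}, {0, 3, 4}, {0, 1, 2, 3}, {0, 2, 3, 4}, {0, 1, 2, 3, 4}; each meets A ∖ {0}, so x IS a limit point.
  x = 1: open {1, 2} ∋ x has {1, 2} ∩ (A ∖ {1}) = ∅, so x is NOT a limit point.
  x = 2: open {2} ∋ x has {2} ∩ (A ∖ {2}) = ∅, so x is NOT a limit point.
  x = 3: open {3} ∋ x has {3} ∩ (A ∖ {3}) = ∅, so x is NOT a limit point.
  x = 4: opens ∋ x are {3, 4}, {0, 3, 4}, {2, 3, 4}, {0, 2, 3, 4}, {1, 2, 3, 4}, {0, 1, 2, 3, 4}; each meets A ∖ {4}, so x IS a limit point.
Collecting: A' = {0, 4}.


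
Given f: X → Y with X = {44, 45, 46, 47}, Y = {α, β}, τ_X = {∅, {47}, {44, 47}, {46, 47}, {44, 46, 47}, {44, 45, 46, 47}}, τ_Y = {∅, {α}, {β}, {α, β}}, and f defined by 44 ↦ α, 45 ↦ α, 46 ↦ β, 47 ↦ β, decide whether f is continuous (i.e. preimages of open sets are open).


f is NOT continuous.

Compute f^{-1}(U) for each U ∈ τ_Y:
  U = ∅: f^{-1}(U) = ∅ ∈ τ_X ✓.
  U = {α}: f^{-1}(U) = {44, 45} ∉ τ_X ✗.
  U = {β}: f^{-1}(U) = {46, 47} ∈ τ_X ✓.
  U = {α, β}: f^{-1}(U) = {44, 45, 46, 47} ∈ τ_X ✓.
Found U = {α} with f^{-1}(U) = {44, 45} not in τ_X. Therefore f is NOT continuous.


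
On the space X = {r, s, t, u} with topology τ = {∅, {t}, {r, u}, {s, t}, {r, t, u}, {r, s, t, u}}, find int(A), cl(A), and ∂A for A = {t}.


int(A) = {t}, cl(A) = {s, t}, ∂A = {s}.

Closed sets in (X, τ) are complements of opens:
  closed(X, τ) = {∅, {s}, {r, u}, {s, t}, {r, s, u}, {r, s, t, u}}.
int(A) = ⋃ {U ∈ τ : U ⊆ A}. Opens contained in A: ∅, {t}.
Taking the union of these: int(A) = {t}.
cl(A) = ⋂ {C closed : A ⊆ C}. Closed sets containing A: {s, t}, {r, s, t, u}.
Intersecting these: cl(A) = {s, t}.
∂A = cl(A) ∖ int(A) = {s, t} ∖ {t} = {s}.


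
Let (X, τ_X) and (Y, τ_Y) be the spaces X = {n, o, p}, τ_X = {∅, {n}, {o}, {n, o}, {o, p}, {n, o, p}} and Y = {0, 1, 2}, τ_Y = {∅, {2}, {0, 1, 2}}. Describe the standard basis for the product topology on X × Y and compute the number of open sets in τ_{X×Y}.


Basis B = {∅ × ∅, {n} × {2}, {o} × {2}, {n, o} × {2}, {o, p} × {2}, {n} × {0, 1, 2}, {n, o, p} × {2}, {o} × {0, 1, 2}, {n, o} × {0, 1, 2}, {o, p} × {0, 1, 2}, {n, o, p} × {0, 1, 2}}; |τ_{X×Y}| = 18.

Enumerate products U × V with U ∈ τ_X, V ∈ τ_Y (deduplicated):
  ∅ × ∅ = {} (∅)
  {n} × {2} = {(n,2)}
  {o} × {2} = {(o,2)}
  {n, o} × {2} = {(n,2), (o,2)}
  {o, p} × {2} = {(o,2), (p,2)}
  {n} × {0, 1, 2} = {(n,0), (n,1), (n,2)}
  {n, o, p} × {2} = {(n,2), (o,2), (p,2)}
  {o} × {0, 1, 2} = {(o,0), (o,1), (o,2)}
  {n, o} × {0, 1, 2} = {(n,0), (n,1), (n,2), (o,0), (o,1), (o,2)}
  {o, p} × {0, 1, 2} = {(o,0), (o,1), (o,2), (p,0), (p,1), (p,2)}
  {n, o, p} × {0, 1, 2} = {(n,0), (n,1), (n,2), (o,0), (o,1), (o,2), (p,0), (p,1), (p,2)}
These 11 distinct sets form the basis B.
Close under arbitrary unions to get τ_{X×Y}; counting gives |τ_{X×Y}| = 18.


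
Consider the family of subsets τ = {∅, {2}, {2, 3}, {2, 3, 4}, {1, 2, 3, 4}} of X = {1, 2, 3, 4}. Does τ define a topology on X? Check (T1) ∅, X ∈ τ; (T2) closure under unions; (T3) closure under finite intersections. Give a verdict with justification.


τ IS a topology on X.

Axiom (T1): ∅ ∈ τ? Yes; X ∈ τ? Yes.
Axiom (T2/T3): check pairwise unions and intersections of members of τ.
All pairwise intersections and unions checked — each lies in τ. Therefore τ satisfies (T1), (T2), (T3): it IS a topology on X.


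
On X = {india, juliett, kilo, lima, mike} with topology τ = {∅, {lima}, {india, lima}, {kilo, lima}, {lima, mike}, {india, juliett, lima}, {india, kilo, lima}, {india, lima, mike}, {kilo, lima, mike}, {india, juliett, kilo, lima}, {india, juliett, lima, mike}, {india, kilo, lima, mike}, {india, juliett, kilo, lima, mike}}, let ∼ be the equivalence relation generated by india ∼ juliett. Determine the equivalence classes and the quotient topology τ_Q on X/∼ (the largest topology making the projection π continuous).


X/∼ = {[india=juliett], [kilo], [lima], [mike]}; |τ_Q| = 9.

Equivalence classes: [india=juliett], [kilo], [lima], [mike].
Quotient map π: X → X/∼ sends india ↦ [india=juliett], juliett ↦ [india=juliett], kilo ↦ [kilo], lima ↦ [lima], mike ↦ [mike].
For each subset V ⊆ X/∼, compute π^{-1}(V) ⊆ X and check whether π^{-1}(V) ∈ τ. V is open in τ_Q iff π^{-1}(V) ∈ τ.
  V = {}: π^{-1}(V) = ∅ ∈ τ ✓.
  V = {[india=juliett]}: π^{-1}(V) = {india, juliett} ∉ τ ✗.
  V = {[kilo]}: π^{-1}(V) = {kilo} ∉ τ ✗.
  V = {[india=juliett], [kilo]}: π^{-1}(V) = {india, juliett, kilo} ∉ τ ✗.
  V = {[lima]}: π^{-1}(V) = {lima} ∈ τ ✓.
  V = {[india=juliett], [lima]}: π^{-1}(V) = {india, juliett, lima} ∈ τ ✓.
  V = {[kilo], [lima]}: π^{-1}(V) = {kilo, lima} ∈ τ ✓.
  V = {[india=juliett], [kilo], [lima]}: π^{-1}(V) = {india, juliett, kilo, lima} ∈ τ ✓.
  V = {[mike]}: π^{-1}(V) = {mike} ∉ τ ✗.
  V = {[india=juliett], [mike]}: π^{-1}(V) = {india, juliett, mike} ∉ τ ✗.
  V = {[kilo], [mike]}: π^{-1}(V) = {kilo, mike} ∉ τ ✗.
  V = {[india=juliett], [kilo], [mike]}: π^{-1}(V) = {india, juliett, kilo, mike} ∉ τ ✗.
  V = {[lima], [mike]}: π^{-1}(V) = {lima, mike} ∈ τ ✓.
  V = {[india=juliett], [lima], [mike]}: π^{-1}(V) = {india, juliett, lima, mike} ∈ τ ✓.
  V = {[kilo], [lima], [mike]}: π^{-1}(V) = {kilo, lima, mike} ∈ τ ✓.
  V = {[india=juliett], [kilo], [lima], [mike]}: π^{-1}(V) = {india, juliett, kilo, lima, mike} ∈ τ ✓.
Open sets in the quotient: τ_Q = {{}, {[lima]}, {[india=juliett], [lima]}, {[kilo], [lima]}, {[india=juliett], [kilo], [lima]}, {[lima], [mike]}, {[india=juliett], [lima], [mike]}, {[kilo], [lima], [mike]}, {[india=juliett], [kilo], [lima], [mike]}} (9 elements).


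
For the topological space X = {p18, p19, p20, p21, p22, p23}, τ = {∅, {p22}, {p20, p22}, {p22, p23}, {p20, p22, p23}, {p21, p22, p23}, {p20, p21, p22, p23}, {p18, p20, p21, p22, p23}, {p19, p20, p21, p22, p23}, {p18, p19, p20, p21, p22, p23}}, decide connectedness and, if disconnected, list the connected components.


(X, τ) is connected.

Find clopen sets (U ∈ τ with X ∖ U ∈ τ):
  U = ∅, X ∖ U = {p18, p19, p20, p21, p22, p23} — both open, so U is clopen.
  U = {p18, p19, p20, p21, p22, p23}, X ∖ U = ∅ — both open, so U is clopen.
Only trivial clopens (∅ and X) exist, so (X, τ) is connected.
Compute connected components by grouping points that agree on all clopens:
  component: {p18, p19, p20, p21, p22, p23}


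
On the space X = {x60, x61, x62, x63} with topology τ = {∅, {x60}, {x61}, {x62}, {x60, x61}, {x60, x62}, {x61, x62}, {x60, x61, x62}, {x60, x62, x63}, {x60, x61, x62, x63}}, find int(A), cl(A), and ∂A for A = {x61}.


int(A) = {x61}, cl(A) = {x61}, ∂A = ∅.

Closed sets in (X, τ) are complements of opens:
  closed(X, τ) = {∅, {x61}, {x63}, {x60, x63}, {x61, x63}, {x62, x63}, {x60, x61, x63}, {x60, x62, x63}, {x61, x62, x63}, {x60, x61, x62, x63}}.
int(A) = ⋃ {U ∈ τ : U ⊆ A}. Opens contained in A: ∅, {x61}.
Taking the union of these: int(A) = {x61}.
cl(A) = ⋂ {C closed : A ⊆ C}. Closed sets containing A: {x61}, {x61, x63}, {x60, x61, x63}, {x61, x62, x63}, {x60, x61, x62, x63}.
Intersecting these: cl(A) = {x61}.
∂A = cl(A) ∖ int(A) = {x61} ∖ {x61} = ∅.


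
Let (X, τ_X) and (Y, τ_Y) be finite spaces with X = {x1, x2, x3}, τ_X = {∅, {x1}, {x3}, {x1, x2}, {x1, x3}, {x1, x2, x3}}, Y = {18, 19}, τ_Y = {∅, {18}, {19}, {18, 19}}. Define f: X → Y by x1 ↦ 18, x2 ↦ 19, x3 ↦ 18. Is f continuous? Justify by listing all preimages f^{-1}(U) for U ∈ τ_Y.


f is NOT continuous.

Compute f^{-1}(U) for each U ∈ τ_Y:
  U = ∅: f^{-1}(U) = ∅ ∈ τ_X ✓.
  U = {18}: f^{-1}(U) = {x1, x3} ∈ τ_X ✓.
  U = {19}: f^{-1}(U) = {x2} ∉ τ_X ✗.
  U = {18, 19}: f^{-1}(U) = {x1, x2, x3} ∈ τ_X ✓.
Found U = {19} with f^{-1}(U) = {x2} not in τ_X. Therefore f is NOT continuous.


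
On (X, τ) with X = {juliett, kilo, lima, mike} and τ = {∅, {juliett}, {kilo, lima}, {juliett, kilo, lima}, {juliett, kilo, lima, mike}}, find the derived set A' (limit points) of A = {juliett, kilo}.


A' = {lima, mike}

For each x ∈ X, list the open sets U ∈ τ with x ∈ U, then check whether U ∩ (A ∖ {x}) ≠ ∅ for every such U.
  x = juliett: open {juliett} ∋ x has {juliett} ∩ (A ∖ {juliett}) = ∅, so x is NOT a limit point.
  x = kilo: open {kilo, lima} ∋ x has {kilo, lima} ∩ (A ∖ {kilo}) = ∅, so x is NOT a limit point.
  x = lima: opens ∋ x are {kilo, lima}, {juliett, kilo, lima}, {juliett, kilo, lima, mike}; each meets A ∖ {lima}, so x IS a limit point.
  x = mike: opens ∋ x are {juliett, kilo, lima, mike}; each meets A ∖ {mike}, so x IS a limit point.
Collecting: A' = {lima, mike}.


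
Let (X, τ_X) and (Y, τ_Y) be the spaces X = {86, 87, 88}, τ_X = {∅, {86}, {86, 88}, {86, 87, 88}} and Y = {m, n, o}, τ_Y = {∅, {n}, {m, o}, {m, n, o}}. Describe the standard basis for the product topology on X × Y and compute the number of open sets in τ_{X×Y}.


Basis B = {∅ × ∅, {86} × {n}, {86} × {m, o}, {86, 88} × {n}, {86} × {m, n, o}, {86, 87, 88} × {n}, {86, 88} × {m, o}, {86, 88} × {m, n, o}, {86, 87, 88} × {m, o}, {86, 87, 88} × {m, n, o}}; |τ_{X×Y}| = 16.

Enumerate products U × V with U ∈ τ_X, V ∈ τ_Y (deduplicated):
  ∅ × ∅ = {} (∅)
  {86} × {n} = {(86,n)}
  {86} × {m, o} = {(86,m), (86,o)}
  {86, 88} × {n} = {(86,n), (88,n)}
  {86} × {m, n, o} = {(86,m), (86,n), (86,o)}
  {86, 87, 88} × {n} = {(86,n), (87,n), (88,n)}
  {86, 88} × {m, o} = {(86,m), (86,o), (88,m), (88,o)}
  {86, 88} × {m, n, o} = {(86,m), (86,n), (86,o), (88,m), (88,n), (88,o)}
  {86, 87, 88} × {m, o} = {(86,m), (86,o), (87,m), (87,o), (88,m), (88,o)}
  {86, 87, 88} × {m, n, o} = {(86,m), (86,n), (86,o), (87,m), (87,n), (87,o), (88,m), (88,n), (88,o)}
These 10 distinct sets form the basis B.
Close under arbitrary unions to get τ_{X×Y}; counting gives |τ_{X×Y}| = 16.


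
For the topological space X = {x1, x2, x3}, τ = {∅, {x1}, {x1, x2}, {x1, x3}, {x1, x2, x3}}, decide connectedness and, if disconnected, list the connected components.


(X, τ) is connected.

Find clopen sets (U ∈ τ with X ∖ U ∈ τ):
  U = ∅, X ∖ U = {x1, x2, x3} — both open, so U is clopen.
  U = {x1, x2, x3}, X ∖ U = ∅ — both open, so U is clopen.
Only trivial clopens (∅ and X) exist, so (X, τ) is connected.
Compute connected components by grouping points that agree on all clopens:
  component: {x1, x2, x3}


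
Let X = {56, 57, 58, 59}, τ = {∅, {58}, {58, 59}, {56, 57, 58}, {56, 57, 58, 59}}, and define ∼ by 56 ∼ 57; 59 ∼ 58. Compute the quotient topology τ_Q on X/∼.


X/∼ = {[56=57], [58=59]}; |τ_Q| = 3.

Equivalence classes: [56=57], [58=59].
Quotient map π: X → X/∼ sends 56 ↦ [56=57], 57 ↦ [56=57], 58 ↦ [58=59], 59 ↦ [58=59].
For each subset V ⊆ X/∼, compute π^{-1}(V) ⊆ X and check whether π^{-1}(V) ∈ τ. V is open in τ_Q iff π^{-1}(V) ∈ τ.
  V = {}: π^{-1}(V) = ∅ ∈ τ ✓.
  V = {[56=57]}: π^{-1}(V) = {56, 57} ∉ τ ✗.
  V = {[58=59]}: π^{-1}(V) = {58, 59} ∈ τ ✓.
  V = {[56=57], [58=59]}: π^{-1}(V) = {56, 57, 58, 59} ∈ τ ✓.
Open sets in the quotient: τ_Q = {{}, {[58=59]}, {[56=57], [58=59]}} (3 elements).


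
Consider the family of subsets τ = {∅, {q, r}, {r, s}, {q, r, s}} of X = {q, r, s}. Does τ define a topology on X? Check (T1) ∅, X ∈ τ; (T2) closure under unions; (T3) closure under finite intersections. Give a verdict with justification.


τ is NOT a topology on X.

Axiom (T1): ∅ ∈ τ? Yes; X ∈ τ? Yes.
Axiom (T2/T3): check pairwise unions and intersections of members of τ.
Counterexample for (T3): {q, r} ∩ {r, s} = {r} ∉ τ. Therefore τ is NOT a topology.


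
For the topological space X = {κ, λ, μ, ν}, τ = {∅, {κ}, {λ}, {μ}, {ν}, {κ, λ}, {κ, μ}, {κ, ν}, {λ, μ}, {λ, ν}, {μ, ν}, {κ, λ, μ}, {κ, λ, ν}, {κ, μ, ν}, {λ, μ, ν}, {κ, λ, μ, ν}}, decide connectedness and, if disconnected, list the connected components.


(X, τ) is disconnected; components = [{κ}, {λ}, {μ}, {ν}].

Find clopen sets (U ∈ τ with X ∖ U ∈ τ):
  U = ∅, X ∖ U = {κ, λ, μ, ν} — both open, so U is clopen.
  U = {κ}, X ∖ U = {λ, μ, ν} — both open, so U is clopen.
  U = {λ}, X ∖ U = {κ, μ, ν} — both open, so U is clopen.
  U = {μ}, X ∖ U = {κ, λ, ν} — both open, so U is clopen.
  U = {ν}, X ∖ U = {κ, λ, μ} — both open, so U is clopen.
  U = {κ, λ}, X ∖ U = {μ, ν} — both open, so U is clopen.
  U = {κ, μ}, X ∖ U = {λ, ν} — both open, so U is clopen.
  U = {κ, ν}, X ∖ U = {λ, μ} — both open, so U is clopen.
  U = {λ, μ}, X ∖ U = {κ, ν} — both open, so U is clopen.
  U = {λ, ν}, X ∖ U = {κ, μ} — both open, so U is clopen.
  U = {μ, ν}, X ∖ U = {κ, λ} — both open, so U is clopen.
  U = {κ, λ, μ}, X ∖ U = {ν} — both open, so U is clopen.
  U = {κ, λ, ν}, X ∖ U = {μ} — both open, so U is clopen.
  U = {κ, μ, ν}, X ∖ U = {λ} — both open, so U is clopen.
  U = {λ, μ, ν}, X ∖ U = {κ} — both open, so U is clopen.
  U = {κ, λ, μ, ν}, X ∖ U = ∅ — both open, so U is clopen.
Nontrivial clopen(s) exist: e.g. {κ, λ, ν}. So (X, τ) is disconnected.
Compute connected components by grouping points that agree on all clopens:
  component: {κ}
  component: {λ}
  component: {μ}
  component: {ν}


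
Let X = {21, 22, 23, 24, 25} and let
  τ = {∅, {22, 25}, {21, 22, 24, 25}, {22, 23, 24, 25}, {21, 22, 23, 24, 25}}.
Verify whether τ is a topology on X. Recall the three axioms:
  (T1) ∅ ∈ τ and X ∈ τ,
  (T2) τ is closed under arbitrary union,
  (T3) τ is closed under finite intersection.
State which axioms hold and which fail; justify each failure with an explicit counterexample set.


τ is NOT a topology on X.

Axiom (T1): ∅ ∈ τ? Yes; X ∈ τ? Yes.
Axiom (T2/T3): check pairwise unions and intersections of members of τ.
Counterexample for (T3): {21, 22, 24, 25} ∩ {22, 23, 24, 25} = {22, 24, 25} ∉ τ. Therefore τ is NOT a topology.


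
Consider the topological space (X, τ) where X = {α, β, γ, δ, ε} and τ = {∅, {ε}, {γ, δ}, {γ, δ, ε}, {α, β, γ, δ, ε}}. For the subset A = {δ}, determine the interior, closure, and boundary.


int(A) = ∅, cl(A) = {α, β, γ, δ}, ∂A = {α, β, γ, δ}.

Closed sets in (X, τ) are complements of opens:
  closed(X, τ) = {∅, {α, β}, {α, β, ε}, {α, β, γ, δ}, {α, β, γ, δ, ε}}.
int(A) = ⋃ {U ∈ τ : U ⊆ A}. Opens contained in A: ∅.
Taking the union of these: int(A) = ∅.
cl(A) = ⋂ {C closed : A ⊆ C}. Closed sets containing A: {α, β, γ, δ}, {α, β, γ, δ, ε}.
Intersecting these: cl(A) = {α, β, γ, δ}.
∂A = cl(A) ∖ int(A) = {α, β, γ, δ} ∖ ∅ = {α, β, γ, δ}.


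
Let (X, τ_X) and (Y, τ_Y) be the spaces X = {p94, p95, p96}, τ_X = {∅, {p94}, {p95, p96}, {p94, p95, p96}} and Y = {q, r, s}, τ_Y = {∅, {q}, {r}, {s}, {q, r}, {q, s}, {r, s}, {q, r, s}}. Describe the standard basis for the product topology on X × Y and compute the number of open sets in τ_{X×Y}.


Basis B = {∅ × ∅, {p94} × {q}, {p94} × {r}, {p94} × {s}, {p94} × {q, r}, {p94} × {q, s}, {p94} × {r, s}, {p95, p96} × {q}, {p95, p96} × {r}, {p95, p96} × {s}, {p94} × {q, r, s}, {p94, p95, p96} × {q}, {p94, p95, p96} × {r}, {p94, p95, p96} × {s}, {p95, p96} × {q, r}, {p95, p96} × {q, s}, {p95, p96} × {r, s}, {p94, p95, p96} × {q, r}, {p94, p95, p96} × {q, s}, {p94, p95, p96} × {r, s}, {p95, p96} × {q, r, s}, {p94, p95, p96} × {q, r, s}}; |τ_{X×Y}| = 64.

Enumerate products U × V with U ∈ τ_X, V ∈ τ_Y (deduplicated):
  ∅ × ∅ = {} (∅)
  {p94} × {q} = {(p94,q)}
  {p94} × {r} = {(p94,r)}
  {p94} × {s} = {(p94,s)}
  {p94} × {q, r} = {(p94,q), (p94,r)}
  {p94} × {q, s} = {(p94,q), (p94,s)}
  {p94} × {r, s} = {(p94,r), (p94,s)}
  {p95, p96} × {q} = {(p95,q), (p96,q)}
  {p95, p96} × {r} = {(p95,r), (p96,r)}
  {p95, p96} × {s} = {(p95,s), (p96,s)}
  {p94} × {q, r, s} = {(p94,q), (p94,r), (p94,s)}
  {p94, p95, p96} × {q} = {(p94,q), (p95,q), (p96,q)}
  {p94, p95, p96} × {r} = {(p94,r), (p95,r), (p96,r)}
  {p94, p95, p96} × {s} = {(p94,s), (p95,s), (p96,s)}
  {p95, p96} × {q, r} = {(p95,q), (p95,r), (p96,q), (p96,r)}
  {p95, p96} × {q, s} = {(p95,q), (p95,s), (p96,q), (p96,s)}
  {p95, p96} × {r, s} = {(p95,r), (p95,s), (p96,r), (p96,s)}
  {p94, p95, p96} × {q, r} = {(p94,q), (p94,r), (p95,q), (p95,r), (p96,q), (p96,r)}
  {p94, p95, p96} × {q, s} = {(p94,q), (p94,s), (p95,q), (p95,s), (p96,q), (p96,s)}
  {p94, p95, p96} × {r, s} = {(p94,r), (p94,s), (p95,r), (p95,s), (p96,r), (p96,s)}
  {p95, p96} × {q, r, s} = {(p95,q), (p95,r), (p95,s), (p96,q), (p96,r), (p96,s)}
  {p94, p95, p96} × {q, r, s} = {(p94,q), (p94,r), (p94,s), (p95,q), (p95,r), (p95,s), (p96,q), (p96,r), (p96,s)}
These 22 distinct sets form the basis B.
Close under arbitrary unions to get τ_{X×Y}; counting gives |τ_{X×Y}| = 64.


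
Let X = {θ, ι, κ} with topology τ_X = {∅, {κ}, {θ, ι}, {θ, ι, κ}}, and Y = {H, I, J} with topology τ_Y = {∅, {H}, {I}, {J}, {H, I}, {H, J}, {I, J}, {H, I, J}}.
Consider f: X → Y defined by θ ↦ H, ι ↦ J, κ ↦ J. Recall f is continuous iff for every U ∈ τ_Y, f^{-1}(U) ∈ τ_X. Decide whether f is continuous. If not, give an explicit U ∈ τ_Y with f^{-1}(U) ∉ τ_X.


f is NOT continuous.

Compute f^{-1}(U) for each U ∈ τ_Y:
  U = ∅: f^{-1}(U) = ∅ ∈ τ_X ✓.
  U = {H}: f^{-1}(U) = {θ} ∉ τ_X ✗.
  U = {I}: f^{-1}(U) = ∅ ∈ τ_X ✓.
  U = {J}: f^{-1}(U) = {ι, κ} ∉ τ_X ✗.
  U = {H, I}: f^{-1}(U) = {θ} ∉ τ_X ✗.
  U = {H, J}: f^{-1}(U) = {θ, ι, κ} ∈ τ_X ✓.
  U = {I, J}: f^{-1}(U) = {ι, κ} ∉ τ_X ✗.
  U = {H, I, J}: f^{-1}(U) = {θ, ι, κ} ∈ τ_X ✓.
Found U = {H} with f^{-1}(U) = {θ} not in τ_X. Therefore f is NOT continuous.


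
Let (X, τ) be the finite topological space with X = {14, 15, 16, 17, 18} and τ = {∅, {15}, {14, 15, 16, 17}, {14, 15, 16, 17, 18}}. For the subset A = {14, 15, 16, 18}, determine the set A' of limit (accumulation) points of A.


A' = {14, 16, 17, 18}

For each x ∈ X, list the open sets U ∈ τ with x ∈ U, then check whether U ∩ (A ∖ {x}) ≠ ∅ for every such U.
  x = 14: opens ∋ x are {14, 15, 16, 17}, {14, 15, 16, 17, 18}; each meets A ∖ {14}, so x IS a limit point.
  x = 15: open {15} ∋ x has {15} ∩ (A ∖ {15}) = ∅, so x is NOT a limit point.
  x = 16: opens ∋ x are {14, 15, 16, 17}, {14, 15, 16, 17, 18}; each meets A ∖ {16}, so x IS a limit point.
  x = 17: opens ∋ x are {14, 15, 16, 17}, {14, 15, 16, 17, 18}; each meets A ∖ {17}, so x IS a limit point.
  x = 18: opens ∋ x are {14, 15, 16, 17, 18}; each meets A ∖ {18}, so x IS a limit point.
Collecting: A' = {14, 16, 17, 18}.


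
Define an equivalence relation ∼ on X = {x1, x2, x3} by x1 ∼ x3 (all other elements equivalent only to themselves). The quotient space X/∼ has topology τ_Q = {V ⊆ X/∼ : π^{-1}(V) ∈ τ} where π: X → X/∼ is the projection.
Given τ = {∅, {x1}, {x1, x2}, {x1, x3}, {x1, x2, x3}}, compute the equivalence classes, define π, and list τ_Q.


X/∼ = {[x1=x3], [x2]}; |τ_Q| = 3.

Equivalence classes: [x1=x3], [x2].
Quotient map π: X → X/∼ sends x1 ↦ [x1=x3], x2 ↦ [x2], x3 ↦ [x1=x3].
For each subset V ⊆ X/∼, compute π^{-1}(V) ⊆ X and check whether π^{-1}(V) ∈ τ. V is open in τ_Q iff π^{-1}(V) ∈ τ.
  V = {}: π^{-1}(V) = ∅ ∈ τ ✓.
  V = {[x1=x3]}: π^{-1}(V) = {x1, x3} ∈ τ ✓.
  V = {[x2]}: π^{-1}(V) = {x2} ∉ τ ✗.
  V = {[x1=x3], [x2]}: π^{-1}(V) = {x1, x2, x3} ∈ τ ✓.
Open sets in the quotient: τ_Q = {{}, {[x1=x3]}, {[x1=x3], [x2]}} (3 elements).


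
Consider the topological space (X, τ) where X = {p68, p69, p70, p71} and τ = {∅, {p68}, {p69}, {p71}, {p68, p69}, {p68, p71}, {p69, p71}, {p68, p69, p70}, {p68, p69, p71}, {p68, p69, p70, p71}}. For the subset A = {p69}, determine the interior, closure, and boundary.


int(A) = {p69}, cl(A) = {p69, p70}, ∂A = {p70}.

Closed sets in (X, τ) are complements of opens:
  closed(X, τ) = {∅, {p70}, {p71}, {p68, p70}, {p69, p70}, {p70, p71}, {p68, p69, p70}, {p68, p70, p71}, {p69, p70, p71}, {p68, p69, p70, p71}}.
int(A) = ⋃ {U ∈ τ : U ⊆ A}. Opens contained in A: ∅, {p69}.
Taking the union of these: int(A) = {p69}.
cl(A) = ⋂ {C closed : A ⊆ C}. Closed sets containing A: {p69, p70}, {p68, p69, p70}, {p69, p70, p71}, {p68, p69, p70, p71}.
Intersecting these: cl(A) = {p69, p70}.
∂A = cl(A) ∖ int(A) = {p69, p70} ∖ {p69} = {p70}.


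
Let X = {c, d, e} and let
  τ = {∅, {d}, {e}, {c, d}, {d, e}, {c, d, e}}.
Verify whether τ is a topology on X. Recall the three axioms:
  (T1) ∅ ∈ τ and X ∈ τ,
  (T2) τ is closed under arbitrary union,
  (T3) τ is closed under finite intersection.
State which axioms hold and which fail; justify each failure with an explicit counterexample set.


τ IS a topology on X.

Axiom (T1): ∅ ∈ τ? Yes; X ∈ τ? Yes.
Axiom (T2/T3): check pairwise unions and intersections of members of τ.
All pairwise intersections and unions checked — each lies in τ. Therefore τ satisfies (T1), (T2), (T3): it IS a topology on X.
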